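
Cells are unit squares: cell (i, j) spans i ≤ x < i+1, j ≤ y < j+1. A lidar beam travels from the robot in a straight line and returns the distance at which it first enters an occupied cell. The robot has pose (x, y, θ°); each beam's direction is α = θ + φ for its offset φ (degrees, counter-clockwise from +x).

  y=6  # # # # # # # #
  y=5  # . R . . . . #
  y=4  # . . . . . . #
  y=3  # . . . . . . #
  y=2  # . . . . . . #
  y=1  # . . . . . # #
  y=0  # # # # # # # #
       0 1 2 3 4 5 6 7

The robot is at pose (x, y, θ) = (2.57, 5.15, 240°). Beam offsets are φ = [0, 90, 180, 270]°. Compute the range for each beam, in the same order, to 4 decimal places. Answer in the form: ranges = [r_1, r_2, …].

beam 1: φ=0°, α=240°
  d=(-0.5000,-0.8660)  start (2,5)  tX=1.1400 tY=0.1732  stride 1/|dx|=2.0000 1/|dy|=1.1547
    cross y-line → (2,4), t=0.1732
    cross x-line → (1,4), t=1.1400
    cross y-line → (1,3), t=1.3279
    cross y-line → (1,2), t=2.4826
    cross x-line → (0,2), t=3.1400 (wall)
  → r_1 = 3.1400
beam 2: φ=90°, α=330°
  d=(0.8660,-0.5000)  start (2,5)  tX=0.4965 tY=0.3000  stride 1/|dx|=1.1547 1/|dy|=2.0000
    cross y-line → (2,4), t=0.3000
    cross x-line → (3,4), t=0.4965
    cross x-line → (4,4), t=1.6512
    cross y-line → (4,3), t=2.3000
    cross x-line → (5,3), t=2.8059
    cross x-line → (6,3), t=3.9606
    cross y-line → (6,2), t=4.3000
    cross x-line → (7,2), t=5.1153 (wall)
  → r_2 = 5.1153
beam 3: φ=180°, α=60°
  d=(0.5000,0.8660)  start (2,5)  tX=0.8600 tY=0.9815  stride 1/|dx|=2.0000 1/|dy|=1.1547
    cross x-line → (3,5), t=0.8600
    cross y-line → (3,6), t=0.9815 (wall)
  → r_3 = 0.9815
beam 4: φ=270°, α=150°
  d=(-0.8660,0.5000)  start (2,5)  tX=0.6582 tY=1.7000  stride 1/|dx|=1.1547 1/|dy|=2.0000
    cross x-line → (1,5), t=0.6582
    cross y-line → (1,6), t=1.7000 (wall)
  → r_4 = 1.7000

ranges = [3.1400, 5.1153, 0.9815, 1.7000]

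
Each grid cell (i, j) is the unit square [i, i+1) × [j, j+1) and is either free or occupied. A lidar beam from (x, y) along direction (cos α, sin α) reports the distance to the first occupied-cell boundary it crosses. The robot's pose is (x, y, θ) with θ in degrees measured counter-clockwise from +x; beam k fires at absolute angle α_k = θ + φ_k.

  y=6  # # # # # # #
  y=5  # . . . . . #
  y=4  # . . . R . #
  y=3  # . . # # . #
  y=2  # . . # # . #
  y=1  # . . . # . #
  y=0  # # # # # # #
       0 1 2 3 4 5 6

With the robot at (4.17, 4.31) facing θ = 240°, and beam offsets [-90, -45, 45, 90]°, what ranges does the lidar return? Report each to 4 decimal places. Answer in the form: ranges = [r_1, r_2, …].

ranges = [3.3800, 1.1977, 0.3209, 0.6200]

beam 1: φ=-90°, α=150°
  cosα=-0.8660 sinα=0.5000 | (4,4) | tMaxX 0.1963 tMaxY 1.3800 | tΔX 1.1547 tΔY 2.0000
    t=0.1963 [x] (3,4)
    t=1.3510 [x] (2,4)
    t=1.3800 [y] (2,5)
    t=2.5057 [x] (1,5)
    t=3.3800 [y] (1,6) — stop
  → r_1 = 3.3800
beam 2: φ=-45°, α=195°
  cosα=-0.9659 sinα=-0.2588 | (4,4) | tMaxX 0.1760 tMaxY 1.1977 | tΔX 1.0353 tΔY 3.8637
    t=0.1760 [x] (3,4)
    t=1.1977 [y] (3,3) — stop
  → r_2 = 1.1977
beam 3: φ=45°, α=285°
  cosα=0.2588 sinα=-0.9659 | (4,4) | tMaxX 3.2069 tMaxY 0.3209 | tΔX 3.8637 tΔY 1.0353
    t=0.3209 [y] (4,3) — stop
  → r_3 = 0.3209
beam 4: φ=90°, α=330°
  cosα=0.8660 sinα=-0.5000 | (4,4) | tMaxX 0.9584 tMaxY 0.6200 | tΔX 1.1547 tΔY 2.0000
    t=0.6200 [y] (4,3) — stop
  → r_4 = 0.6200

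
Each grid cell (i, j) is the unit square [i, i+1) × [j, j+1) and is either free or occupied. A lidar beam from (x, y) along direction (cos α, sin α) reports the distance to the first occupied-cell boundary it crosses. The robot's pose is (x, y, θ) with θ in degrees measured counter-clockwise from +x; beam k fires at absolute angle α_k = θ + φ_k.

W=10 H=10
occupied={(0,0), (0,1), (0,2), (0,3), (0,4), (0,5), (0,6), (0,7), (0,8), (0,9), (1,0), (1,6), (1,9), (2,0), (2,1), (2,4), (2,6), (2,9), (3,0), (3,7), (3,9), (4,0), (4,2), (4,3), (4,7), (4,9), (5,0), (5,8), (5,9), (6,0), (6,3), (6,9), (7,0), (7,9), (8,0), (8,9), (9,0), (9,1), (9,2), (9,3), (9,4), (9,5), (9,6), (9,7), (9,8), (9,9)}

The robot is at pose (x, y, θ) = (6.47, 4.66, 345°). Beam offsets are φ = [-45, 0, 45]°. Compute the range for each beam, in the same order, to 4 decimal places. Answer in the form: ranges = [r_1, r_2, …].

ranges = [0.7621, 2.6192, 2.9214]

beam 1: φ=-45°, α=300°
  d=(0.5000,-0.8660)  start (6,4)  tX=1.0600 tY=0.7621  stride 1/|dx|=2.0000 1/|dy|=1.1547
    cross y-line → (6,3), t=0.7621 (wall)
  → r_1 = 0.7621
beam 2: φ=0°, α=345°
  d=(0.9659,-0.2588)  start (6,4)  tX=0.5487 tY=2.5500  stride 1/|dx|=1.0353 1/|dy|=3.8637
    cross x-line → (7,4), t=0.5487
    cross x-line → (8,4), t=1.5840
    cross y-line → (8,3), t=2.5500
    cross x-line → (9,3), t=2.6192 (wall)
  → r_2 = 2.6192
beam 3: φ=45°, α=30°
  d=(0.8660,0.5000)  start (6,4)  tX=0.6120 tY=0.6800  stride 1/|dx|=1.1547 1/|dy|=2.0000
    cross x-line → (7,4), t=0.6120
    cross y-line → (7,5), t=0.6800
    cross x-line → (8,5), t=1.7667
    cross y-line → (8,6), t=2.6800
    cross x-line → (9,6), t=2.9214 (wall)
  → r_3 = 2.9214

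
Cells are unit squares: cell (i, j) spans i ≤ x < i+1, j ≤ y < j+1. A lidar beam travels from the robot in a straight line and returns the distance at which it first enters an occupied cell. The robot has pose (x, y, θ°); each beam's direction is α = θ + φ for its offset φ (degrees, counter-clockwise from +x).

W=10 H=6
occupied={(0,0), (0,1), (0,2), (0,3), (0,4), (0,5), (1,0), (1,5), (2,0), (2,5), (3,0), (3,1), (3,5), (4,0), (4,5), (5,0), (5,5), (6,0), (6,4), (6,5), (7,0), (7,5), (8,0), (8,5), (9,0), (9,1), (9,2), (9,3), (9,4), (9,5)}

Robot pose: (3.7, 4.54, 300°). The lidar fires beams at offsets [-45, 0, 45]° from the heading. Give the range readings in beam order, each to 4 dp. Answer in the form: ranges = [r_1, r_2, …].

ranges = [2.6296, 4.0876, 5.4870]

beam 1: φ=-45°, α=255°
  direction (-0.2588, -0.9659); cell (3,4); t to first gridline: x 2.7046, y 0.5590 (then +3.8637 / +1.0353)
    (3,3) via y @ 0.5590
    (3,2) via y @ 1.5943
    (3,1) via y @ 2.6296  # hit
  → r_1 = 2.6296
beam 2: φ=0°, α=300°
  direction (0.5000, -0.8660); cell (3,4); t to first gridline: x 0.6000, y 0.6235 (then +2.0000 / +1.1547)
    (4,4) via x @ 0.6000
    (4,3) via y @ 0.6235
    (4,2) via y @ 1.7782
    (5,2) via x @ 2.6000
    (5,1) via y @ 2.9329
    (5,0) via y @ 4.0876  # hit
  → r_2 = 4.0876
beam 3: φ=45°, α=345°
  direction (0.9659, -0.2588); cell (3,4); t to first gridline: x 0.3106, y 2.0864 (then +1.0353 / +3.8637)
    (4,4) via x @ 0.3106
    (5,4) via x @ 1.3459
    (5,3) via y @ 2.0864
    (6,3) via x @ 2.3811
    (7,3) via x @ 3.4164
    (8,3) via x @ 4.4517
    (9,3) via x @ 5.4870  # hit
  → r_3 = 5.4870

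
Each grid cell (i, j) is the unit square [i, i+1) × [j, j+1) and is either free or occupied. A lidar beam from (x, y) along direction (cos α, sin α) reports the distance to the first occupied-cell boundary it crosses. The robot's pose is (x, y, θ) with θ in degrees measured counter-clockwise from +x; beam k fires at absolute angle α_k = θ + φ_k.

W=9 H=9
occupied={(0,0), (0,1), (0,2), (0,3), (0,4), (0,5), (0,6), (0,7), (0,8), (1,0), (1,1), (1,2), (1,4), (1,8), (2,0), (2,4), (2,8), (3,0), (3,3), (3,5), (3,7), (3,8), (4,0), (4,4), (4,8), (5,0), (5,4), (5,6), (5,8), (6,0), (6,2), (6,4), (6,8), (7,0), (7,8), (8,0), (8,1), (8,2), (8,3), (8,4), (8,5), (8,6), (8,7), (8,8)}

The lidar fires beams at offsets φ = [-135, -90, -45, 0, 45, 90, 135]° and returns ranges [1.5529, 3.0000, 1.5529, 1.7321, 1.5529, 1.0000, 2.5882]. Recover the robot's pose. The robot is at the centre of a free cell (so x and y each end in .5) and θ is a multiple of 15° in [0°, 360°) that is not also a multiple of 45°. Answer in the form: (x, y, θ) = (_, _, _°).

Enumerate (i+0.5, j+0.5, θ) over the 37 free cells and 16 admissible headings. For each, cast all 7 beams and compare to the given ranges.
  (7.5, 2.5, 345°): beam 1 = 0.5774 ≠ 1.5529 ✗
  (6.5, 1.5, 195°): beam 1 = 0.5774 ≠ 1.5529 ✗
  (2.5, 7.5, 15°): beam 1 = 2.8868 ≠ 1.5529 ✗
  …
  (4.5, 2.5, 60°): r_1=1.5529, r_2=3.0000, r_3=1.5529, r_4=1.7321, r_5=1.5529, r_6=1.0000, r_7=2.5882 — all match ✓
No second candidate reproduces the full scan.

(x, y, θ) = (4.5, 2.5, 60°)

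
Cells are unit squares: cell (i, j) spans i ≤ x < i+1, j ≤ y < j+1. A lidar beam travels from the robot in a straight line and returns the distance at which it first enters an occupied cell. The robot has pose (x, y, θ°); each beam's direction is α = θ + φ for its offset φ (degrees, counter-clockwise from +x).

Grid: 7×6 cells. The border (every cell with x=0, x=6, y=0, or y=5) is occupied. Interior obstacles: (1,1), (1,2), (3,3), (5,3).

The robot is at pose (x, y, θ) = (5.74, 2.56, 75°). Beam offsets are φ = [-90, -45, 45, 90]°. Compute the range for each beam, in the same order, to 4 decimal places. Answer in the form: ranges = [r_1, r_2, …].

ranges = [0.2692, 0.3002, 0.5081, 1.8014]

beam 1: φ=-90°, α=345°
  d=(0.9659,-0.2588)  start (5,2)  tX=0.2692 tY=2.1637  stride 1/|dx|=1.0353 1/|dy|=3.8637
    cross x-line → (6,2), t=0.2692 (wall)
  → r_1 = 0.2692
beam 2: φ=-45°, α=30°
  d=(0.8660,0.5000)  start (5,2)  tX=0.3002 tY=0.8800  stride 1/|dx|=1.1547 1/|dy|=2.0000
    cross x-line → (6,2), t=0.3002 (wall)
  → r_2 = 0.3002
beam 3: φ=45°, α=120°
  d=(-0.5000,0.8660)  start (5,2)  tX=1.4800 tY=0.5081  stride 1/|dx|=2.0000 1/|dy|=1.1547
    cross y-line → (5,3), t=0.5081 (wall)
  → r_3 = 0.5081
beam 4: φ=90°, α=165°
  d=(-0.9659,0.2588)  start (5,2)  tX=0.7661 tY=1.7000  stride 1/|dx|=1.0353 1/|dy|=3.8637
    cross x-line → (4,2), t=0.7661
    cross y-line → (4,3), t=1.7000
    cross x-line → (3,3), t=1.8014 (wall)
  → r_4 = 1.8014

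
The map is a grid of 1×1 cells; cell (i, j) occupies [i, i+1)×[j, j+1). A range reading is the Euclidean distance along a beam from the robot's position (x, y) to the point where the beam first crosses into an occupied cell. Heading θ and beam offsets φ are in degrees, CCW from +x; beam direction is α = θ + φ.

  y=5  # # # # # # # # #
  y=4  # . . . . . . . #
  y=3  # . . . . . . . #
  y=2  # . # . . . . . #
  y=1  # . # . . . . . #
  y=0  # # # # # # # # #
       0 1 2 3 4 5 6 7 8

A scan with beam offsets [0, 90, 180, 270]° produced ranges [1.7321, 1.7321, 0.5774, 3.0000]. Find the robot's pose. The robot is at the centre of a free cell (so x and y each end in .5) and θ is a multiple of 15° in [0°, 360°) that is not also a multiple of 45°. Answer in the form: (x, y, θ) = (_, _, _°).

Enumerate (i+0.5, j+0.5, θ) over the 26 free cells and 16 admissible headings. For each, cast all 4 beams and compare to the given ranges.
  (3.5, 2.5, 240°): beam 1 = 1.0000 ≠ 1.7321 ✗
  (6.5, 1.5, 30°): beam 2 = 4.0415 ≠ 1.7321 ✗
  (5.5, 2.5, 255°): beam 1 = 1.5529 ≠ 1.7321 ✗
  (4.5, 1.5, 300°): beam 1 = 0.5774 ≠ 1.7321 ✗
  …
  (2.5, 3.5, 120°): r_1=1.7321, r_2=1.7321, r_3=0.5774, r_4=3.0000 — all match ✓
No second candidate reproduces the full scan.

(x, y, θ) = (2.5, 3.5, 120°)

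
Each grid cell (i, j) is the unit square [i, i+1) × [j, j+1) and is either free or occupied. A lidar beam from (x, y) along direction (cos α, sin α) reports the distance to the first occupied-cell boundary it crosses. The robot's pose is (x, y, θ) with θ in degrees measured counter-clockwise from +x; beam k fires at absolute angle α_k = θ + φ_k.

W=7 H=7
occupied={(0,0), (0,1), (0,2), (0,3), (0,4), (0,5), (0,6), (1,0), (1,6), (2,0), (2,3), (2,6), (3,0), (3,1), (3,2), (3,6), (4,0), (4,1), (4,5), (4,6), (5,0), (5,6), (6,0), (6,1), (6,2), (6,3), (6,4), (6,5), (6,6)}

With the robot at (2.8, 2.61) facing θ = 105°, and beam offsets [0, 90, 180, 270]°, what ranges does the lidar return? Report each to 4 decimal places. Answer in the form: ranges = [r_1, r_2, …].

ranges = [0.4038, 1.8635, 0.7727, 0.2071]

beam 1: φ=0°, α=105°
  cosα=-0.2588 sinα=0.9659 | (2,2) | tMaxX 3.0910 tMaxY 0.4038 | tΔX 3.8637 tΔY 1.0353
    t=0.4038 [y] (2,3) — stop
  → r_1 = 0.4038
beam 2: φ=90°, α=195°
  cosα=-0.9659 sinα=-0.2588 | (2,2) | tMaxX 0.8282 tMaxY 2.3569 | tΔX 1.0353 tΔY 3.8637
    t=0.8282 [x] (1,2)
    t=1.8635 [x] (0,2) — stop
  → r_2 = 1.8635
beam 3: φ=180°, α=285°
  cosα=0.2588 sinα=-0.9659 | (2,2) | tMaxX 0.7727 tMaxY 0.6315 | tΔX 3.8637 tΔY 1.0353
    t=0.6315 [y] (2,1)
    t=0.7727 [x] (3,1) — stop
  → r_3 = 0.7727
beam 4: φ=270°, α=15°
  cosα=0.9659 sinα=0.2588 | (2,2) | tMaxX 0.2071 tMaxY 1.5068 | tΔX 1.0353 tΔY 3.8637
    t=0.2071 [x] (3,2) — stop
  → r_4 = 0.2071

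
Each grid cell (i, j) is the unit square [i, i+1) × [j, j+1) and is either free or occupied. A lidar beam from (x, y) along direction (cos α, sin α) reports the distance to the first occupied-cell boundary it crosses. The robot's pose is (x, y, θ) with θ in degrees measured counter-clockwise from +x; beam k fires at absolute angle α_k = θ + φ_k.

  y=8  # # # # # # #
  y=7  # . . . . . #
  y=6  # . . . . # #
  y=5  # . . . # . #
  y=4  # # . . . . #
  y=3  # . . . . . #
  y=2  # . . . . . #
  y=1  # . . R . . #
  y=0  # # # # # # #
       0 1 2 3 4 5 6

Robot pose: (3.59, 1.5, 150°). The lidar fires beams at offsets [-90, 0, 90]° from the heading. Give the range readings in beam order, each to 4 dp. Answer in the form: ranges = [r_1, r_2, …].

beam 1: φ=-90°, α=60°
  direction (0.5000, 0.8660); cell (3,1); t to first gridline: x 0.8200, y 0.5774 (then +2.0000 / +1.1547)
    (3,2) via y @ 0.5774
    (4,2) via x @ 0.8200
    (4,3) via y @ 1.7321
    (5,3) via x @ 2.8200
    (5,4) via y @ 2.8868
    (5,5) via y @ 4.0415
    (6,5) via x @ 4.8200  # hit
  → r_1 = 4.8200
beam 2: φ=0°, α=150°
  direction (-0.8660, 0.5000); cell (3,1); t to first gridline: x 0.6813, y 1.0000 (then +1.1547 / +2.0000)
    (2,1) via x @ 0.6813
    (2,2) via y @ 1.0000
    (1,2) via x @ 1.8360
    (0,2) via x @ 2.9907  # hit
  → r_2 = 2.9907
beam 3: φ=90°, α=240°
  direction (-0.5000, -0.8660); cell (3,1); t to first gridline: x 1.1800, y 0.5774 (then +2.0000 / +1.1547)
    (3,0) via y @ 0.5774  # hit
  → r_3 = 0.5774

ranges = [4.8200, 2.9907, 0.5774]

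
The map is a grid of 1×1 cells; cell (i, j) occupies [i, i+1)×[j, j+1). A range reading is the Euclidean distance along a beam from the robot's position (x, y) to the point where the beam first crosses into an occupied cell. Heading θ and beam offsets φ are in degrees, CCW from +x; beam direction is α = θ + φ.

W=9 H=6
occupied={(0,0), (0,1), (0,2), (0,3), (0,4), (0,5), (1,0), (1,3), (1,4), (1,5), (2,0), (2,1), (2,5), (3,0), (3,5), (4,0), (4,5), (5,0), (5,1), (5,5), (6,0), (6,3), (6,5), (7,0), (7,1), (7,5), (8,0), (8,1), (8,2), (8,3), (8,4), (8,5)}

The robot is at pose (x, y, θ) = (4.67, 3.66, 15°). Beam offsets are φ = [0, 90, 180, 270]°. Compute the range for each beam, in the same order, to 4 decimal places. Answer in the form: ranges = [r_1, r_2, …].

beam 1: φ=0°, α=15°
  direction (0.9659, 0.2588); cell (4,3); t to first gridline: x 0.3416, y 1.3137 (then +1.0353 / +3.8637)
    (5,3) via x @ 0.3416
    (5,4) via y @ 1.3137
    (6,4) via x @ 1.3769
    (7,4) via x @ 2.4122
    (8,4) via x @ 3.4475  # hit
  → r_1 = 3.4475
beam 2: φ=90°, α=105°
  direction (-0.2588, 0.9659); cell (4,3); t to first gridline: x 2.5887, y 0.3520 (then +3.8637 / +1.0353)
    (4,4) via y @ 0.3520
    (4,5) via y @ 1.3873  # hit
  → r_2 = 1.3873
beam 3: φ=180°, α=195°
  direction (-0.9659, -0.2588); cell (4,3); t to first gridline: x 0.6936, y 2.5500 (then +1.0353 / +3.8637)
    (3,3) via x @ 0.6936
    (2,3) via x @ 1.7289
    (2,2) via y @ 2.5500
    (1,2) via x @ 2.7642
    (0,2) via x @ 3.7995  # hit
  → r_3 = 3.7995
beam 4: φ=270°, α=285°
  direction (0.2588, -0.9659); cell (4,3); t to first gridline: x 1.2750, y 0.6833 (then +3.8637 / +1.0353)
    (4,2) via y @ 0.6833
    (5,2) via x @ 1.2750
    (5,1) via y @ 1.7186  # hit
  → r_4 = 1.7186

ranges = [3.4475, 1.3873, 3.7995, 1.7186]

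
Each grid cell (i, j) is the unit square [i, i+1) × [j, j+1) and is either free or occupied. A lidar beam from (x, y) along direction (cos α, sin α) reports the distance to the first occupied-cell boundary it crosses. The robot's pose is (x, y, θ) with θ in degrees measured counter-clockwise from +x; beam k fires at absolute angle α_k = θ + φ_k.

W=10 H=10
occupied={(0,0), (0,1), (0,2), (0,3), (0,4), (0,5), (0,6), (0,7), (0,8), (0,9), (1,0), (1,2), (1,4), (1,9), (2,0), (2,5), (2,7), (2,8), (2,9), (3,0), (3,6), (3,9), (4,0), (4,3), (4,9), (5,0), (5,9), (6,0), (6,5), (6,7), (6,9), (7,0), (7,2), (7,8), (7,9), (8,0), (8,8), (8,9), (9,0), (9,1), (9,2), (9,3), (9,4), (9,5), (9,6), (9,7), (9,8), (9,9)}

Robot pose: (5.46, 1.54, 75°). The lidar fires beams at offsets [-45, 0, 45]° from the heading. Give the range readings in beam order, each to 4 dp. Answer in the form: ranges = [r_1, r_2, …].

beam 1: φ=-45°, α=30°
  dir = (cos 30°, sin 30°) = (0.8660, 0.5000); from cell (5,1)
  next x-line at t=0.6235, next y-line at t=0.9200; Δt_x=1.1547, Δt_y=2.0000
    x: enter (6,1) at t=0.6235
    y: enter (6,2) at t=0.9200
    x: enter (7,2) at t=1.7782 ← occupied
  → r_1 = 1.7782
beam 2: φ=0°, α=75°
  dir = (cos 75°, sin 75°) = (0.2588, 0.9659); from cell (5,1)
  next x-line at t=2.0864, next y-line at t=0.4762; Δt_x=3.8637, Δt_y=1.0353
    y: enter (5,2) at t=0.4762
    y: enter (5,3) at t=1.5115
    x: enter (6,3) at t=2.0864
    y: enter (6,4) at t=2.5468
    y: enter (6,5) at t=3.5821 ← occupied
  → r_2 = 3.5821
beam 3: φ=45°, α=120°
  dir = (cos 120°, sin 120°) = (-0.5000, 0.8660); from cell (5,1)
  next x-line at t=0.9200, next y-line at t=0.5312; Δt_x=2.0000, Δt_y=1.1547
    y: enter (5,2) at t=0.5312
    x: enter (4,2) at t=0.9200
    y: enter (4,3) at t=1.6859 ← occupied
  → r_3 = 1.6859

ranges = [1.7782, 3.5821, 1.6859]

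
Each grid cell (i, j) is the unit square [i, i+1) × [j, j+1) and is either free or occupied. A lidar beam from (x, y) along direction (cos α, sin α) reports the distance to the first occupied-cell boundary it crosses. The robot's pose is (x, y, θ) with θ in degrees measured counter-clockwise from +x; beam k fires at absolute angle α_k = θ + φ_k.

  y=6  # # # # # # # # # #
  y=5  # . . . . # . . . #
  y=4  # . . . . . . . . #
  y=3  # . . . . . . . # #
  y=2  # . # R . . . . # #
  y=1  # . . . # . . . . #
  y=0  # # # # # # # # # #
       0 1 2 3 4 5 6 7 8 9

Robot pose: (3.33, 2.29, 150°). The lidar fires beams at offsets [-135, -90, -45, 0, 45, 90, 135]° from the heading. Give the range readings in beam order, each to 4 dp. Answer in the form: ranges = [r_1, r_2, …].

ranges = [4.8347, 3.3400, 3.8409, 0.3811, 0.3416, 1.4896, 1.3355]

beam 1: φ=-135°, α=15°
  direction (0.9659, 0.2588); cell (3,2); t to first gridline: x 0.6936, y 2.7432 (then +1.0353 / +3.8637)
    (4,2) via x @ 0.6936
    (5,2) via x @ 1.7289
    (5,3) via y @ 2.7432
    (6,3) via x @ 2.7642
    (7,3) via x @ 3.7995
    (8,3) via x @ 4.8347  # hit
  → r_1 = 4.8347
beam 2: φ=-90°, α=60°
  direction (0.5000, 0.8660); cell (3,2); t to first gridline: x 1.3400, y 0.8198 (then +2.0000 / +1.1547)
    (3,3) via y @ 0.8198
    (4,3) via x @ 1.3400
    (4,4) via y @ 1.9745
    (4,5) via y @ 3.1292
    (5,5) via x @ 3.3400  # hit
  → r_2 = 3.3400
beam 3: φ=-45°, α=105°
  direction (-0.2588, 0.9659); cell (3,2); t to first gridline: x 1.2750, y 0.7350 (then +3.8637 / +1.0353)
    (3,3) via y @ 0.7350
    (2,3) via x @ 1.2750
    (2,4) via y @ 1.7703
    (2,5) via y @ 2.8056
    (2,6) via y @ 3.8409  # hit
  → r_3 = 3.8409
beam 4: φ=0°, α=150°
  direction (-0.8660, 0.5000); cell (3,2); t to first gridline: x 0.3811, y 1.4200 (then +1.1547 / +2.0000)
    (2,2) via x @ 0.3811  # hit
  → r_4 = 0.3811
beam 5: φ=45°, α=195°
  direction (-0.9659, -0.2588); cell (3,2); t to first gridline: x 0.3416, y 1.1205 (then +1.0353 / +3.8637)
    (2,2) via x @ 0.3416  # hit
  → r_5 = 0.3416
beam 6: φ=90°, α=240°
  direction (-0.5000, -0.8660); cell (3,2); t to first gridline: x 0.6600, y 0.3349 (then +2.0000 / +1.1547)
    (3,1) via y @ 0.3349
    (2,1) via x @ 0.6600
    (2,0) via y @ 1.4896  # hit
  → r_6 = 1.4896
beam 7: φ=135°, α=285°
  direction (0.2588, -0.9659); cell (3,2); t to first gridline: x 2.5887, y 0.3002 (then +3.8637 / +1.0353)
    (3,1) via y @ 0.3002
    (3,0) via y @ 1.3355  # hit
  → r_7 = 1.3355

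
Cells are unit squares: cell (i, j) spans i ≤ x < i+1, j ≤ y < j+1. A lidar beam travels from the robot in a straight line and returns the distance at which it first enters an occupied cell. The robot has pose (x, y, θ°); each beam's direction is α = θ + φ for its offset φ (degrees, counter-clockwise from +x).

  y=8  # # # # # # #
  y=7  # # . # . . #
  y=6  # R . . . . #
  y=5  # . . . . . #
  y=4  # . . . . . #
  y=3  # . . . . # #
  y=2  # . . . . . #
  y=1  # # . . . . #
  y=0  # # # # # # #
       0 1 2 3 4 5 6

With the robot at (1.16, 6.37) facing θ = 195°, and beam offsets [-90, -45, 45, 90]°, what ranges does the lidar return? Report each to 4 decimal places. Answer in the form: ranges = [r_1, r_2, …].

beam 1: φ=-90°, α=105°
  dir = (cos 105°, sin 105°) = (-0.2588, 0.9659); from cell (1,6)
  next x-line at t=0.6182, next y-line at t=0.6522; Δt_x=3.8637, Δt_y=1.0353
    x: enter (0,6) at t=0.6182 ← occupied
  → r_1 = 0.6182
beam 2: φ=-45°, α=150°
  dir = (cos 150°, sin 150°) = (-0.8660, 0.5000); from cell (1,6)
  next x-line at t=0.1848, next y-line at t=1.2600; Δt_x=1.1547, Δt_y=2.0000
    x: enter (0,6) at t=0.1848 ← occupied
  → r_2 = 0.1848
beam 3: φ=45°, α=240°
  dir = (cos 240°, sin 240°) = (-0.5000, -0.8660); from cell (1,6)
  next x-line at t=0.3200, next y-line at t=0.4272; Δt_x=2.0000, Δt_y=1.1547
    x: enter (0,6) at t=0.3200 ← occupied
  → r_3 = 0.3200
beam 4: φ=90°, α=285°
  dir = (cos 285°, sin 285°) = (0.2588, -0.9659); from cell (1,6)
  next x-line at t=3.2455, next y-line at t=0.3831; Δt_x=3.8637, Δt_y=1.0353
    y: enter (1,5) at t=0.3831
    y: enter (1,4) at t=1.4183
    y: enter (1,3) at t=2.4536
    x: enter (2,3) at t=3.2455
    y: enter (2,2) at t=3.4889
    y: enter (2,1) at t=4.5242
    y: enter (2,0) at t=5.5594 ← occupied
  → r_4 = 5.5594

ranges = [0.6182, 0.1848, 0.3200, 5.5594]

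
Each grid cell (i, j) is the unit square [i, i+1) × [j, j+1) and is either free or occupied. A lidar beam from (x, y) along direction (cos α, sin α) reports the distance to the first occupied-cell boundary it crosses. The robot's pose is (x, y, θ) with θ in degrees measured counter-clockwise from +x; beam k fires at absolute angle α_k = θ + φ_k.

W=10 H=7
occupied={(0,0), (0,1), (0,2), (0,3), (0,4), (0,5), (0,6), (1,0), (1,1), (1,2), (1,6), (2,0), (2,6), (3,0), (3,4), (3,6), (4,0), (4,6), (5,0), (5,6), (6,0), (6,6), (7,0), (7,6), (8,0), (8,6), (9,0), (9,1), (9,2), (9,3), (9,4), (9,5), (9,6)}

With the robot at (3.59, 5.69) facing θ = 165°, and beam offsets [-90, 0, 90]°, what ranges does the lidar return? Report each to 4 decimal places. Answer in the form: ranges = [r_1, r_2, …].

beam 1: φ=-90°, α=75°
  direction (0.2588, 0.9659); cell (3,5); t to first gridline: x 1.5841, y 0.3209 (then +3.8637 / +1.0353)
    (3,6) via y @ 0.3209  # hit
  → r_1 = 0.3209
beam 2: φ=0°, α=165°
  direction (-0.9659, 0.2588); cell (3,5); t to first gridline: x 0.6108, y 1.1977 (then +1.0353 / +3.8637)
    (2,5) via x @ 0.6108
    (2,6) via y @ 1.1977  # hit
  → r_2 = 1.1977
beam 3: φ=90°, α=255°
  direction (-0.2588, -0.9659); cell (3,5); t to first gridline: x 2.2796, y 0.7143 (then +3.8637 / +1.0353)
    (3,4) via y @ 0.7143  # hit
  → r_3 = 0.7143

ranges = [0.3209, 1.1977, 0.7143]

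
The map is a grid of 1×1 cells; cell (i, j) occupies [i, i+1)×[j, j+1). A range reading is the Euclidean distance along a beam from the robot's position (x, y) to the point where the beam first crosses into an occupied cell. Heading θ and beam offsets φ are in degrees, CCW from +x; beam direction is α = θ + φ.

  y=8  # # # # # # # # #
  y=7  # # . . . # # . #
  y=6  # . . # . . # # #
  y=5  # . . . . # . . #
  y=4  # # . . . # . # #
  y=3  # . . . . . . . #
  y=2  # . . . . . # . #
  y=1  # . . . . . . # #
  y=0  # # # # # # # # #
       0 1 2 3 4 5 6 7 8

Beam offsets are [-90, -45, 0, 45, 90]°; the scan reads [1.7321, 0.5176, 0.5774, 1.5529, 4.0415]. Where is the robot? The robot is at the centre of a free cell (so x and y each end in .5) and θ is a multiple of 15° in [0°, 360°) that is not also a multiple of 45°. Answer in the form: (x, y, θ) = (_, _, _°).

The pose lattice has 37·16 = 592 candidates. Test each by forward raycasting.
  (3.5, 1.5, 165°): beam 1 = 5.7956 ≠ 1.7321 ✗
  (3.5, 2.5, 300°): beam 1 = 2.8868 ≠ 1.7321 ✗
  (3.5, 1.5, 285°): beam 1 = 1.9319 ≠ 1.7321 ✗
  (3.5, 4.5, 15°): beam 1 = 3.6235 ≠ 1.7321 ✗
  (5.5, 1.5, 30°): beam 1 = 0.5774 ≠ 1.7321 ✗
  …
  (5.5, 2.5, 30°): r_1=1.7321, r_2=0.5176, r_3=0.5774, r_4=1.5529, r_5=4.0415 — all match ✓
Only this pose fits every beam.

(x, y, θ) = (5.5, 2.5, 30°)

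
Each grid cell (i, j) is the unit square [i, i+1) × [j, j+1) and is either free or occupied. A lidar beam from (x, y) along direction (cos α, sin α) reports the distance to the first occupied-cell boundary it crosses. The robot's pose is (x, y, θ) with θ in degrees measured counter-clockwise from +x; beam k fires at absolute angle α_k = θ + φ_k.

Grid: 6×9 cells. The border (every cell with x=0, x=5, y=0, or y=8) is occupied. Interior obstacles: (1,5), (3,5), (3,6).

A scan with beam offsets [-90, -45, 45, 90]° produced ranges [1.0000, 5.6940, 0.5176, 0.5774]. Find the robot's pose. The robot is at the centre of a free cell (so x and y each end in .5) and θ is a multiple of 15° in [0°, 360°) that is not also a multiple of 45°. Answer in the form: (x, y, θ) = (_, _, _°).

The pose lattice has 25·16 = 400 candidates. Test each by forward raycasting.
  (2.5, 5.5, 75°): beam 1 = 0.5176 ≠ 1.0000 ✗
  (3.5, 3.5, 195°): beam 1 = 1.5529 ≠ 1.0000 ✗
  (2.5, 6.5, 120°): beam 1 = 0.5774 ≠ 1.0000 ✗
  (3.5, 2.5, 30°): beam 1 = 1.7321 ≠ 1.0000 ✗
  …
  (2.5, 6.5, 300°): r_1=1.0000, r_2=5.6940, r_3=0.5176, r_4=0.5774 — all match ✓
No second candidate reproduces the full scan.

(x, y, θ) = (2.5, 6.5, 300°)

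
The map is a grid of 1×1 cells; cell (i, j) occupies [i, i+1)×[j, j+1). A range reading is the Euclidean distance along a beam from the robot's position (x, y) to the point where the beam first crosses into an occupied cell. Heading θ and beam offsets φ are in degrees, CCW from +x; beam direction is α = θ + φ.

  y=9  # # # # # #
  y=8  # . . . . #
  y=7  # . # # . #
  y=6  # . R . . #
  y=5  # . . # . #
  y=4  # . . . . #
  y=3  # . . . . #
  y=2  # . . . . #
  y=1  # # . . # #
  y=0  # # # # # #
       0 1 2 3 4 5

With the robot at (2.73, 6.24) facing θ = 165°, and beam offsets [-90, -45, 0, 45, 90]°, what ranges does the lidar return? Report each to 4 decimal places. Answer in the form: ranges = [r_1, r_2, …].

beam 1: φ=-90°, α=75°
  d=(0.2588,0.9659)  start (2,6)  tX=1.0432 tY=0.7868  stride 1/|dx|=3.8637 1/|dy|=1.0353
    cross y-line → (2,7), t=0.7868 (wall)
  → r_1 = 0.7868
beam 2: φ=-45°, α=120°
  d=(-0.5000,0.8660)  start (2,6)  tX=1.4600 tY=0.8776  stride 1/|dx|=2.0000 1/|dy|=1.1547
    cross y-line → (2,7), t=0.8776 (wall)
  → r_2 = 0.8776
beam 3: φ=0°, α=165°
  d=(-0.9659,0.2588)  start (2,6)  tX=0.7558 tY=2.9364  stride 1/|dx|=1.0353 1/|dy|=3.8637
    cross x-line → (1,6), t=0.7558
    cross x-line → (0,6), t=1.7910 (wall)
  → r_3 = 1.7910
beam 4: φ=45°, α=210°
  d=(-0.8660,-0.5000)  start (2,6)  tX=0.8429 tY=0.4800  stride 1/|dx|=1.1547 1/|dy|=2.0000
    cross y-line → (2,5), t=0.4800
    cross x-line → (1,5), t=0.8429
    cross x-line → (0,5), t=1.9976 (wall)
  → r_4 = 1.9976
beam 5: φ=90°, α=255°
  d=(-0.2588,-0.9659)  start (2,6)  tX=2.8205 tY=0.2485  stride 1/|dx|=3.8637 1/|dy|=1.0353
    cross y-line → (2,5), t=0.2485
    cross y-line → (2,4), t=1.2837
    cross y-line → (2,3), t=2.3190
    cross x-line → (1,3), t=2.8205
    cross y-line → (1,2), t=3.3543
    cross y-line → (1,1), t=4.3896 (wall)
  → r_5 = 4.3896

ranges = [0.7868, 0.8776, 1.7910, 1.9976, 4.3896]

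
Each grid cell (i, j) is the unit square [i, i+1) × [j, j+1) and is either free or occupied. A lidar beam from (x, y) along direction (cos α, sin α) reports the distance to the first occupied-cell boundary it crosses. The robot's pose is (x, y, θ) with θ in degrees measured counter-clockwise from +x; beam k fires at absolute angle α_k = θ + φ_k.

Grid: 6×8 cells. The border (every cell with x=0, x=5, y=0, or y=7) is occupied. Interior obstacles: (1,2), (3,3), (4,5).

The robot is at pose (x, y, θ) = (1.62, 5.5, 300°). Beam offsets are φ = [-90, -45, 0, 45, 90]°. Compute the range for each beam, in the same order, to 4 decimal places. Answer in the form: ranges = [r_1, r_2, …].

ranges = [0.7159, 2.3955, 2.7600, 3.4992, 3.0000]

beam 1: φ=-90°, α=210°
  cosα=-0.8660 sinα=-0.5000 | (1,5) | tMaxX 0.7159 tMaxY 1.0000 | tΔX 1.1547 tΔY 2.0000
    t=0.7159 [x] (0,5) — stop
  → r_1 = 0.7159
beam 2: φ=-45°, α=255°
  cosα=-0.2588 sinα=-0.9659 | (1,5) | tMaxX 2.3955 tMaxY 0.5176 | tΔX 3.8637 tΔY 1.0353
    t=0.5176 [y] (1,4)
    t=1.5529 [y] (1,3)
    t=2.3955 [x] (0,3) — stop
  → r_2 = 2.3955
beam 3: φ=0°, α=300°
  cosα=0.5000 sinα=-0.8660 | (1,5) | tMaxX 0.7600 tMaxY 0.5774 | tΔX 2.0000 tΔY 1.1547
    t=0.5774 [y] (1,4)
    t=0.7600 [x] (2,4)
    t=1.7321 [y] (2,3)
    t=2.7600 [x] (3,3) — stop
  → r_3 = 2.7600
beam 4: φ=45°, α=345°
  cosα=0.9659 sinα=-0.2588 | (1,5) | tMaxX 0.3934 tMaxY 1.9319 | tΔX 1.0353 tΔY 3.8637
    t=0.3934 [x] (2,5)
    t=1.4287 [x] (3,5)
    t=1.9319 [y] (3,4)
    t=2.4640 [x] (4,4)
    t=3.4992 [x] (5,4) — stop
  → r_4 = 3.4992
beam 5: φ=90°, α=30°
  cosα=0.8660 sinα=0.5000 | (1,5) | tMaxX 0.4388 tMaxY 1.0000 | tΔX 1.1547 tΔY 2.0000
    t=0.4388 [x] (2,5)
    t=1.0000 [y] (2,6)
    t=1.5935 [x] (3,6)
    t=2.7482 [x] (4,6)
    t=3.0000 [y] (4,7) — stop
  → r_5 = 3.0000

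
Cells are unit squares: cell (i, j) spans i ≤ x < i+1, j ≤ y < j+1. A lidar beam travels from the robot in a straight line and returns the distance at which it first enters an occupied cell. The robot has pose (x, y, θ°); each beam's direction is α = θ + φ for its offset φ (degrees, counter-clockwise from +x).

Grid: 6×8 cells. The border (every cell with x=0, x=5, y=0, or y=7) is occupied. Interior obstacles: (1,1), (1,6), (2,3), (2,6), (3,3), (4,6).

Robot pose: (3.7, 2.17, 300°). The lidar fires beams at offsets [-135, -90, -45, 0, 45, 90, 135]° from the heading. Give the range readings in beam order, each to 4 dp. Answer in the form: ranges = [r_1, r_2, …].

beam 1: φ=-135°, α=165°
  dir = (cos 165°, sin 165°) = (-0.9659, 0.2588); from cell (3,2)
  next x-line at t=0.7247, next y-line at t=3.2069; Δt_x=1.0353, Δt_y=3.8637
    x: enter (2,2) at t=0.7247
    x: enter (1,2) at t=1.7600
    x: enter (0,2) at t=2.7952 ← occupied
  → r_1 = 2.7952
beam 2: φ=-90°, α=210°
  dir = (cos 210°, sin 210°) = (-0.8660, -0.5000); from cell (3,2)
  next x-line at t=0.8083, next y-line at t=0.3400; Δt_x=1.1547, Δt_y=2.0000
    y: enter (3,1) at t=0.3400
    x: enter (2,1) at t=0.8083
    x: enter (1,1) at t=1.9630 ← occupied
  → r_2 = 1.9630
beam 3: φ=-45°, α=255°
  dir = (cos 255°, sin 255°) = (-0.2588, -0.9659); from cell (3,2)
  next x-line at t=2.7046, next y-line at t=0.1760; Δt_x=3.8637, Δt_y=1.0353
    y: enter (3,1) at t=0.1760
    y: enter (3,0) at t=1.2113 ← occupied
  → r_3 = 1.2113
beam 4: φ=0°, α=300°
  dir = (cos 300°, sin 300°) = (0.5000, -0.8660); from cell (3,2)
  next x-line at t=0.6000, next y-line at t=0.1963; Δt_x=2.0000, Δt_y=1.1547
    y: enter (3,1) at t=0.1963
    x: enter (4,1) at t=0.6000
    y: enter (4,0) at t=1.3510 ← occupied
  → r_4 = 1.3510
beam 5: φ=45°, α=345°
  dir = (cos 345°, sin 345°) = (0.9659, -0.2588); from cell (3,2)
  next x-line at t=0.3106, next y-line at t=0.6568; Δt_x=1.0353, Δt_y=3.8637
    x: enter (4,2) at t=0.3106
    y: enter (4,1) at t=0.6568
    x: enter (5,1) at t=1.3459 ← occupied
  → r_5 = 1.3459
beam 6: φ=90°, α=30°
  dir = (cos 30°, sin 30°) = (0.8660, 0.5000); from cell (3,2)
  next x-line at t=0.3464, next y-line at t=1.6600; Δt_x=1.1547, Δt_y=2.0000
    x: enter (4,2) at t=0.3464
    x: enter (5,2) at t=1.5011 ← occupied
  → r_6 = 1.5011
beam 7: φ=135°, α=75°
  dir = (cos 75°, sin 75°) = (0.2588, 0.9659); from cell (3,2)
  next x-line at t=1.1591, next y-line at t=0.8593; Δt_x=3.8637, Δt_y=1.0353
    y: enter (3,3) at t=0.8593 ← occupied
  → r_7 = 0.8593

ranges = [2.7952, 1.9630, 1.2113, 1.3510, 1.3459, 1.5011, 0.8593]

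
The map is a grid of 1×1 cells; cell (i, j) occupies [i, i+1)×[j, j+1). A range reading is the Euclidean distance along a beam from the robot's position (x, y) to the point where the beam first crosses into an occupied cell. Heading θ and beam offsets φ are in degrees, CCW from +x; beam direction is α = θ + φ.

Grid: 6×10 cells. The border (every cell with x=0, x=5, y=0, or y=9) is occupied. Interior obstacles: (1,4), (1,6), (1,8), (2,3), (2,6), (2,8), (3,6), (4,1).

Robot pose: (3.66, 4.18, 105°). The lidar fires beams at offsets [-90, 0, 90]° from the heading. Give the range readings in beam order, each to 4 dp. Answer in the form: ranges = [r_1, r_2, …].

ranges = [1.3873, 1.8842, 0.6955]

beam 1: φ=-90°, α=15°
  d=(0.9659,0.2588)  start (3,4)  tX=0.3520 tY=3.1682  stride 1/|dx|=1.0353 1/|dy|=3.8637
    cross x-line → (4,4), t=0.3520
    cross x-line → (5,4), t=1.3873 (wall)
  → r_1 = 1.3873
beam 2: φ=0°, α=105°
  d=(-0.2588,0.9659)  start (3,4)  tX=2.5500 tY=0.8489  stride 1/|dx|=3.8637 1/|dy|=1.0353
    cross y-line → (3,5), t=0.8489
    cross y-line → (3,6), t=1.8842 (wall)
  → r_2 = 1.8842
beam 3: φ=90°, α=195°
  d=(-0.9659,-0.2588)  start (3,4)  tX=0.6833 tY=0.6955  stride 1/|dx|=1.0353 1/|dy|=3.8637
    cross x-line → (2,4), t=0.6833
    cross y-line → (2,3), t=0.6955 (wall)
  → r_3 = 0.6955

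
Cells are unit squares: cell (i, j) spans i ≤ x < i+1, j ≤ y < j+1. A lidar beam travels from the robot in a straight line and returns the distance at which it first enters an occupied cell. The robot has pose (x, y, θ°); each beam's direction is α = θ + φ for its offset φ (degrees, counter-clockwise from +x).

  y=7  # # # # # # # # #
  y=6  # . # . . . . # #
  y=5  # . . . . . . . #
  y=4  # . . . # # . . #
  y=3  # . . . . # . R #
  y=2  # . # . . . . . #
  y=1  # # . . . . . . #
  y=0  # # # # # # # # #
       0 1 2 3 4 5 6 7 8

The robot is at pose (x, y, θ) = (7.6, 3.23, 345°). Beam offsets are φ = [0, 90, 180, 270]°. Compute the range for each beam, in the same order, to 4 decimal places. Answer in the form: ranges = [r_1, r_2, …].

ranges = [0.4141, 1.5455, 1.6564, 2.3087]

beam 1: φ=0°, α=345°
  cosα=0.9659 sinα=-0.2588 | (7,3) | tMaxX 0.4141 tMaxY 0.8887 | tΔX 1.0353 tΔY 3.8637
    t=0.4141 [x] (8,3) — stop
  → r_1 = 0.4141
beam 2: φ=90°, α=75°
  cosα=0.2588 sinα=0.9659 | (7,3) | tMaxX 1.5455 tMaxY 0.7972 | tΔX 3.8637 tΔY 1.0353
    t=0.7972 [y] (7,4)
    t=1.5455 [x] (8,4) — stop
  → r_2 = 1.5455
beam 3: φ=180°, α=165°
  cosα=-0.9659 sinα=0.2588 | (7,3) | tMaxX 0.6212 tMaxY 2.9751 | tΔX 1.0353 tΔY 3.8637
    t=0.6212 [x] (6,3)
    t=1.6564 [x] (5,3) — stop
  → r_3 = 1.6564
beam 4: φ=270°, α=255°
  cosα=-0.2588 sinα=-0.9659 | (7,3) | tMaxX 2.3182 tMaxY 0.2381 | tΔX 3.8637 tΔY 1.0353
    t=0.2381 [y] (7,2)
    t=1.2734 [y] (7,1)
    t=2.3087 [y] (7,0) — stop
  → r_4 = 2.3087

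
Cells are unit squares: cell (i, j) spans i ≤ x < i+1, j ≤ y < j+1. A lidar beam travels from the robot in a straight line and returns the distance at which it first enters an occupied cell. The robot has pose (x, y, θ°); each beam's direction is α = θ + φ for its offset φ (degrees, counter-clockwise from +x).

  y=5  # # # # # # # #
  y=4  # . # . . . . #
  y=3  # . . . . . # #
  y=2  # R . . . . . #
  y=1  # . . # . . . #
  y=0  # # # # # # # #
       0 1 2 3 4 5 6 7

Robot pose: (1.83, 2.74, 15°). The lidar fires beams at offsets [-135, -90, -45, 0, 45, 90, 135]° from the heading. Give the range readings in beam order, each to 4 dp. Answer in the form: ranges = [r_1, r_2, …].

beam 1: φ=-135°, α=240°
  cosα=-0.5000 sinα=-0.8660 | (1,2) | tMaxX 1.6600 tMaxY 0.8545 | tΔX 2.0000 tΔY 1.1547
    t=0.8545 [y] (1,1)
    t=1.6600 [x] (0,1) — stop
  → r_1 = 1.6600
beam 2: φ=-90°, α=285°
  cosα=0.2588 sinα=-0.9659 | (1,2) | tMaxX 0.6568 tMaxY 0.7661 | tΔX 3.8637 tΔY 1.0353
    t=0.6568 [x] (2,2)
    t=0.7661 [y] (2,1)
    t=1.8014 [y] (2,0) — stop
  → r_2 = 1.8014
beam 3: φ=-45°, α=330°
  cosα=0.8660 sinα=-0.5000 | (1,2) | tMaxX 0.1963 tMaxY 1.4800 | tΔX 1.1547 tΔY 2.0000
    t=0.1963 [x] (2,2)
    t=1.3510 [x] (3,2)
    t=1.4800 [y] (3,1) — stop
  → r_3 = 1.4800
beam 4: φ=0°, α=15°
  cosα=0.9659 sinα=0.2588 | (1,2) | tMaxX 0.1760 tMaxY 1.0046 | tΔX 1.0353 tΔY 3.8637
    t=0.1760 [x] (2,2)
    t=1.0046 [y] (2,3)
    t=1.2113 [x] (3,3)
    t=2.2465 [x] (4,3)
    t=3.2818 [x] (5,3)
    t=4.3171 [x] (6,3) — stop
  → r_4 = 4.3171
beam 5: φ=45°, α=60°
  cosα=0.5000 sinα=0.8660 | (1,2) | tMaxX 0.3400 tMaxY 0.3002 | tΔX 2.0000 tΔY 1.1547
    t=0.3002 [y] (1,3)
    t=0.3400 [x] (2,3)
    t=1.4549 [y] (2,4) — stop
  → r_5 = 1.4549
beam 6: φ=90°, α=105°
  cosα=-0.2588 sinα=0.9659 | (1,2) | tMaxX 3.2069 tMaxY 0.2692 | tΔX 3.8637 tΔY 1.0353
    t=0.2692 [y] (1,3)
    t=1.3044 [y] (1,4)
    t=2.3397 [y] (1,5) — stop
  → r_6 = 2.3397
beam 7: φ=135°, α=150°
  cosα=-0.8660 sinα=0.5000 | (1,2) | tMaxX 0.9584 tMaxY 0.5200 | tΔX 1.1547 tΔY 2.0000
    t=0.5200 [y] (1,3)
    t=0.9584 [x] (0,3) — stop
  → r_7 = 0.9584

ranges = [1.6600, 1.8014, 1.4800, 4.3171, 1.4549, 2.3397, 0.9584]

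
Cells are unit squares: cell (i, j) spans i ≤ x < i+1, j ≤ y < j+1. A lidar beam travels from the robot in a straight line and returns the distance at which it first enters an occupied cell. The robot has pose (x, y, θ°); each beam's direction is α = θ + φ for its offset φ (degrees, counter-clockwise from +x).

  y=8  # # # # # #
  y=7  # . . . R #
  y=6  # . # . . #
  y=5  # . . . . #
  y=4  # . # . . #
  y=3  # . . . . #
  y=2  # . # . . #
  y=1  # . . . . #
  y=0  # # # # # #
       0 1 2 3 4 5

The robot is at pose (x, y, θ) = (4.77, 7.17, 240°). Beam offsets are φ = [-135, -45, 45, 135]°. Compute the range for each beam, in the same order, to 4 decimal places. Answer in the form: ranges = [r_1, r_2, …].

beam 1: φ=-135°, α=105°
  d=(-0.2588,0.9659)  start (4,7)  tX=2.9751 tY=0.8593  stride 1/|dx|=3.8637 1/|dy|=1.0353
    cross y-line → (4,8), t=0.8593 (wall)
  → r_1 = 0.8593
beam 2: φ=-45°, α=195°
  d=(-0.9659,-0.2588)  start (4,7)  tX=0.7972 tY=0.6568  stride 1/|dx|=1.0353 1/|dy|=3.8637
    cross y-line → (4,6), t=0.6568
    cross x-line → (3,6), t=0.7972
    cross x-line → (2,6), t=1.8324 (wall)
  → r_2 = 1.8324
beam 3: φ=45°, α=285°
  d=(0.2588,-0.9659)  start (4,7)  tX=0.8887 tY=0.1760  stride 1/|dx|=3.8637 1/|dy|=1.0353
    cross y-line → (4,6), t=0.1760
    cross x-line → (5,6), t=0.8887 (wall)
  → r_3 = 0.8887
beam 4: φ=135°, α=15°
  d=(0.9659,0.2588)  start (4,7)  tX=0.2381 tY=3.2069  stride 1/|dx|=1.0353 1/|dy|=3.8637
    cross x-line → (5,7), t=0.2381 (wall)
  → r_4 = 0.2381

ranges = [0.8593, 1.8324, 0.8887, 0.2381]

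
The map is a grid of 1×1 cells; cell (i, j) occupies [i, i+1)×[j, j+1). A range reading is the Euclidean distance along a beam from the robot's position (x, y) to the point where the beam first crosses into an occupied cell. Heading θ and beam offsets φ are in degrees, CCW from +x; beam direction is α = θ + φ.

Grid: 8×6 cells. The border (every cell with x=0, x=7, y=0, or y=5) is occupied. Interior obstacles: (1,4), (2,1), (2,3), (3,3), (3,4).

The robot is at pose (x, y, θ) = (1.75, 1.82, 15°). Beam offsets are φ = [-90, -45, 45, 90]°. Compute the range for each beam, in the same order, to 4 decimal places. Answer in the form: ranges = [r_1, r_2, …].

beam 1: φ=-90°, α=285°
  direction (0.2588, -0.9659); cell (1,1); t to first gridline: x 0.9659, y 0.8489 (then +3.8637 / +1.0353)
    (1,0) via y @ 0.8489  # hit
  → r_1 = 0.8489
beam 2: φ=-45°, α=330°
  direction (0.8660, -0.5000); cell (1,1); t to first gridline: x 0.2887, y 1.6400 (then +1.1547 / +2.0000)
    (2,1) via x @ 0.2887  # hit
  → r_2 = 0.2887
beam 3: φ=45°, α=60°
  direction (0.5000, 0.8660); cell (1,1); t to first gridline: x 0.5000, y 0.2078 (then +2.0000 / +1.1547)
    (1,2) via y @ 0.2078
    (2,2) via x @ 0.5000
    (2,3) via y @ 1.3625  # hit
  → r_3 = 1.3625
beam 4: φ=90°, α=105°
  direction (-0.2588, 0.9659); cell (1,1); t to first gridline: x 2.8978, y 0.1863 (then +3.8637 / +1.0353)
    (1,2) via y @ 0.1863
    (1,3) via y @ 1.2216
    (1,4) via y @ 2.2569  # hit
  → r_4 = 2.2569

ranges = [0.8489, 0.2887, 1.3625, 2.2569]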